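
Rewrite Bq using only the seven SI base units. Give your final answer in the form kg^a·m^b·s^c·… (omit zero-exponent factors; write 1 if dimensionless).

s⁻¹

Bq = s⁻¹.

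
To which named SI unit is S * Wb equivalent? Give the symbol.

C

S = 1/Ω (conductance is reciprocal resistance),
    = kg⁻¹·m⁻²·s³·A².
Wb = V·s (flux: a volt is a weber per second),
    = kg·m²·s⁻²·A⁻¹.
Combining: S·Wb = (kg⁻¹·m⁻²·s³·A²) · (kg·m²·s⁻²·A⁻¹) = s·A.
s·A is the base-SI form of the coulomb.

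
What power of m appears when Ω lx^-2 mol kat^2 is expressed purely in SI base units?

6

Ω = V/A (resistance = voltage per current),
    = kg·m²·s⁻³·A⁻².
lx = lm/m² (illuminance = luminous flux per area),
    = m⁻²·cd.
So lx⁻² = m⁴·cd⁻².
kat = mol/s = s⁻¹·mol (catalytic activity).
So kat² = s⁻²·mol².
Combining: Ω·lx⁻²·mol·kat² = (kg·m²·s⁻³·A⁻²) · (m⁴·cd⁻²) · mol · (s⁻²·mol²) = kg·m⁶·s⁻⁵·A⁻²·mol³·cd⁻².
The exponent of m is 6.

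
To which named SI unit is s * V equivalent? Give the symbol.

Wb

V = kg·m²·s⁻³·A⁻¹.
Combining: s·V = s · (kg·m²·s⁻³·A⁻¹) = kg·m²·s⁻²·A⁻¹.
kg·m²·s⁻²·A⁻¹ is the base-SI form of the weber.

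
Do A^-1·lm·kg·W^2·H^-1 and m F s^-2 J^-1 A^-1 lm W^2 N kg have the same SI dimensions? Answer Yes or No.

Yes

Left side:
  lm = cd·sr = cd (luminous flux; sr is dimensionless).
  W = J/s (power = energy per time),
      = kg·m²·s⁻³.
  So W² = kg²·m⁴·s⁻⁶.
  H = Wb/A (inductance = flux per current),
      = kg·m²·s⁻²·A⁻².
  So H⁻¹ = kg⁻¹·m⁻²·s²·A².
  Combining: A⁻¹·lm·kg·W²·H⁻¹ = A⁻¹ · cd · kg · (kg²·m⁴·s⁻⁶) · (kg⁻¹·m⁻²·s²·A²) = kg²·m²·s⁻⁴·A·cd.
Right side:
  F = kg⁻¹·m⁻²·s⁴·A².
  J = kg·m²·s⁻².
  So J⁻¹ = kg⁻¹·m⁻²·s².
  lm = cd.
  W = kg·m²·s⁻³.
  So W² = kg²·m⁴·s⁻⁶.
  N = kg·m·s⁻².
  Combining: m·F·s⁻²·J⁻¹·A⁻¹·lm·W²·N·kg = m · (kg⁻¹·m⁻²·s⁴·A²) · s⁻² · (kg⁻¹·m⁻²·s²) · A⁻¹ · cd · (kg²·m⁴·s⁻⁶) · (kg·m·s⁻²) · kg = kg²·m²·s⁻⁴·A·cd.
Both reduce to kg²·m²·s⁻⁴·A·cd.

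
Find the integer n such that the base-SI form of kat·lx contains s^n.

-1

kat = mol/s = s⁻¹·mol (catalytic activity).
lx = lm/m² (illuminance = luminous flux per area),
    = m⁻²·cd.
Combining: kat·lx = (s⁻¹·mol) · (m⁻²·cd) = m⁻²·s⁻¹·mol·cd.
The exponent of s is -1.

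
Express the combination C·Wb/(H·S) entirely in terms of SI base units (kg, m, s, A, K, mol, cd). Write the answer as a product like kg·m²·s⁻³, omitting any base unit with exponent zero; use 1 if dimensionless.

kg·m²·s⁻²

C = A·s = s·A (charge = current × time).
Wb = V·s (flux: a volt is a weber per second),
    = kg·m²·s⁻²·A⁻¹.
H = Wb/A (inductance = flux per current),
    = kg·m²·s⁻²·A⁻².
So H⁻¹ = kg⁻¹·m⁻²·s²·A².
S = 1/Ω (conductance is reciprocal resistance),
    = kg⁻¹·m⁻²·s³·A².
So S⁻¹ = kg·m²·s⁻³·A⁻².
Combining: C·Wb·H⁻¹·S⁻¹ = (s·A) · (kg·m²·s⁻²·A⁻¹) · (kg⁻¹·m⁻²·s²·A²) · (kg·m²·s⁻³·A⁻²) = kg·m²·s⁻².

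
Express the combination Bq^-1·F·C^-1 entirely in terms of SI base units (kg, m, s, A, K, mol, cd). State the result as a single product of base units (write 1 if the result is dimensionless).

kg⁻¹·m⁻²·s⁴·A

Bq = 1/s = s⁻¹ (activity is decays per second).
So Bq⁻¹ = s.
F = C/V (capacitance = charge per voltage),
    = A·s/(kg·m²·s⁻³·A⁻¹) (substituting C and V),
    = kg⁻¹·m⁻²·s⁴·A².
C = A·s = s·A (charge = current × time).
So C⁻¹ = s⁻¹·A⁻¹.
Combining: Bq⁻¹·F·C⁻¹ = s · (kg⁻¹·m⁻²·s⁴·A²) · (s⁻¹·A⁻¹) = kg⁻¹·m⁻²·s⁴·A.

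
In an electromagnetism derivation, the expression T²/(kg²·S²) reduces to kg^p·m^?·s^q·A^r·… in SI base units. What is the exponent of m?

S = kg⁻¹·m⁻²·s³·A².
So S⁻² = kg²·m⁴·s⁻⁶·A⁻⁴.
T = kg·s⁻²·A⁻¹.
So T² = kg²·s⁻⁴·A⁻².
Combining: kg⁻²·S⁻²·T² = kg⁻² · (kg²·m⁴·s⁻⁶·A⁻⁴) · (kg²·s⁻⁴·A⁻²) = kg²·m⁴·s⁻¹⁰·A⁻⁶.
The exponent of m is 4.

4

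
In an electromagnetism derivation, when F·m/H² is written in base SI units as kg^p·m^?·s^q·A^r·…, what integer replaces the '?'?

F = C/V (capacitance = charge per voltage),
    = A·s/(kg·m²·s⁻³·A⁻¹) (substituting C and V),
    = kg⁻¹·m⁻²·s⁴·A².
H = Wb/A (inductance = flux per current),
    = kg·m²·s⁻²·A⁻².
So H⁻² = kg⁻²·m⁻⁴·s⁴·A⁴.
Combining: F·H⁻²·m = (kg⁻¹·m⁻²·s⁴·A²) · (kg⁻²·m⁻⁴·s⁴·A⁴) · m = kg⁻³·m⁻⁵·s⁸·A⁶.
The exponent of m is -5.

-5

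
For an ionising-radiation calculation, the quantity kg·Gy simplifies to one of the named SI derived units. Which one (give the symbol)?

Gy = J/kg (absorbed dose = energy per mass),
    = m²·s⁻².
Combining: kg·Gy = kg · (m²·s⁻²) = kg·m²·s⁻².
kg·m²·s⁻² is the base-SI form of the joule.

J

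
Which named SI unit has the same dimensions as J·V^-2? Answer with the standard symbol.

J = N·m (work = force × distance),
    = kg·m²·s⁻².
V = W/A (potential = power per current),
    = kg·m²·s⁻³·A⁻¹.
So V⁻² = kg⁻²·m⁻⁴·s⁶·A².
Combining: J·V⁻² = (kg·m²·s⁻²) · (kg⁻²·m⁻⁴·s⁶·A²) = kg⁻¹·m⁻²·s⁴·A².
kg⁻¹·m⁻²·s⁴·A² is the base-SI form of the farad.

F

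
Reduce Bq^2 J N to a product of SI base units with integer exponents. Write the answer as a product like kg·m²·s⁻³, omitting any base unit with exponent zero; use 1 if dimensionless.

kg²·m³·s⁻⁶

Bq = 1/s = s⁻¹ (activity is decays per second).
So Bq² = s⁻².
J = N·m (work = force × distance),
    = kg·m²·s⁻².
N = kg·m/s² = kg·m·s⁻² (force = mass × acceleration).
Combining: Bq²·J·N = s⁻² · (kg·m²·s⁻²) · (kg·m·s⁻²) = kg²·m³·s⁻⁶.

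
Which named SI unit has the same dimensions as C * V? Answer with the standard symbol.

J

C = A·s = s·A (charge = current × time).
V = W/A (potential = power per current),
    = kg·m²·s⁻³·A⁻¹.
Combining: C·V = (s·A) · (kg·m²·s⁻³·A⁻¹) = kg·m²·s⁻².
kg·m²·s⁻² is the base-SI form of the joule.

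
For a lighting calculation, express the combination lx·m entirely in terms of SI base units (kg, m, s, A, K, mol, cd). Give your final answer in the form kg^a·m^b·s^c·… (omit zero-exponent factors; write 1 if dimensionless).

lx = lm/m² (illuminance = luminous flux per area),
    = m⁻²·cd.
Combining: lx·m = (m⁻²·cd) · m = m⁻¹·cd.

m⁻¹·cd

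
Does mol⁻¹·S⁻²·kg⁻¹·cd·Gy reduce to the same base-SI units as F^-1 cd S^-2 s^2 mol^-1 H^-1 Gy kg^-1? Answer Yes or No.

Left side:
  S = 1/Ω (conductance is reciprocal resistance),
      = kg⁻¹·m⁻²·s³·A².
  So S⁻² = kg²·m⁴·s⁻⁶·A⁻⁴.
  Gy = J/kg (absorbed dose = energy per mass),
      = m²·s⁻².
  Combining: mol⁻¹·S⁻²·kg⁻¹·cd·Gy = mol⁻¹ · (kg²·m⁴·s⁻⁶·A⁻⁴) · kg⁻¹ · cd · (m²·s⁻²) = kg·m⁶·s⁻⁸·A⁻⁴·mol⁻¹·cd.
Right side:
  F = C/V (capacitance = charge per voltage),
      = A·s/(kg·m²·s⁻³·A⁻¹) (substituting C and V),
      = kg⁻¹·m⁻²·s⁴·A².
  So F⁻¹ = kg·m²·s⁻⁴·A⁻².
  S = 1/Ω (conductance is reciprocal resistance),
      = kg⁻¹·m⁻²·s³·A².
  So S⁻² = kg²·m⁴·s⁻⁶·A⁻⁴.
  H = Wb/A (inductance = flux per current),
      = kg·m²·s⁻²·A⁻².
  So H⁻¹ = kg⁻¹·m⁻²·s²·A².
  Gy = J/kg (absorbed dose = energy per mass),
      = m²·s⁻².
  Combining: F⁻¹·cd·S⁻²·s²·mol⁻¹·H⁻¹·Gy·kg⁻¹ = (kg·m²·s⁻⁴·A⁻²) · cd · (kg²·m⁴·s⁻⁶·A⁻⁴) · s² · mol⁻¹ · (kg⁻¹·m⁻²·s²·A²) · (m²·s⁻²) · kg⁻¹ = kg·m⁶·s⁻⁸·A⁻⁴·mol⁻¹·cd.
Both reduce to kg·m⁶·s⁻⁸·A⁻⁴·mol⁻¹·cd.

Yes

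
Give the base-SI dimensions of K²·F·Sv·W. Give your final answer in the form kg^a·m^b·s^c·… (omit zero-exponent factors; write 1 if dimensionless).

F = kg⁻¹·m⁻²·s⁴·A².
Sv = m²·s⁻².
W = kg·m²·s⁻³.
Combining: K²·F·Sv·W = K² · (kg⁻¹·m⁻²·s⁴·A²) · (m²·s⁻²) · (kg·m²·s⁻³) = m²·s⁻¹·A²·K².

m²·s⁻¹·A²·K²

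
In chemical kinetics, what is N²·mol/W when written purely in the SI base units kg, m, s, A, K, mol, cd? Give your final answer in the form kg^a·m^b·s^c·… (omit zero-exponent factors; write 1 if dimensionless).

N = kg·m/s² = kg·m·s⁻² (force = mass × acceleration).
So N² = kg²·m²·s⁻⁴.
W = J/s (power = energy per time),
    = kg·m²·s⁻³.
So W⁻¹ = kg⁻¹·m⁻²·s³.
Combining: N²·W⁻¹·mol = (kg²·m²·s⁻⁴) · (kg⁻¹·m⁻²·s³) · mol = kg·s⁻¹·mol.

kg·s⁻¹·mol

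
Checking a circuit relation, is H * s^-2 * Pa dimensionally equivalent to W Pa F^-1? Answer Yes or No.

Left side:
  H = Wb/A (inductance = flux per current),
      = kg·m²·s⁻²·A⁻².
  Pa = N/m² (pressure = force per area),
      = kg·m⁻¹·s⁻².
  Combining: H·s⁻²·Pa = (kg·m²·s⁻²·A⁻²) · s⁻² · (kg·m⁻¹·s⁻²) = kg²·m·s⁻⁶·A⁻².
Right side:
  W = J/s (power = energy per time),
      = kg·m²·s⁻³.
  Pa = N/m² (pressure = force per area),
      = kg·m⁻¹·s⁻².
  F = C/V (capacitance = charge per voltage),
      = A·s/(kg·m²·s⁻³·A⁻¹) (substituting C and V),
      = kg⁻¹·m⁻²·s⁴·A².
  So F⁻¹ = kg·m²·s⁻⁴·A⁻².
  Combining: W·Pa·F⁻¹ = (kg·m²·s⁻³) · (kg·m⁻¹·s⁻²) · (kg·m²·s⁻⁴·A⁻²) = kg³·m³·s⁻⁹·A⁻².
Left is kg²·m·s⁻⁶·A⁻²; right is kg³·m³·s⁻⁹·A⁻² — different.

No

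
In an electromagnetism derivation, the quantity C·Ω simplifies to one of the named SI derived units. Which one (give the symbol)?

Wb

C = A·s = s·A (charge = current × time).
Ω = V/A (resistance = voltage per current),
    = kg·m²·s⁻³·A⁻².
Combining: C·Ω = (s·A) · (kg·m²·s⁻³·A⁻²) = kg·m²·s⁻²·A⁻¹.
kg·m²·s⁻²·A⁻¹ is the base-SI form of the weber.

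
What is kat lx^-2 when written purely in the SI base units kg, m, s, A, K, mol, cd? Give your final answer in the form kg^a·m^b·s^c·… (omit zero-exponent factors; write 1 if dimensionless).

kat = mol/s = s⁻¹·mol (catalytic activity).
lx = lm/m² (illuminance = luminous flux per area),
    = m⁻²·cd.
So lx⁻² = m⁴·cd⁻².
Combining: kat·lx⁻² = (s⁻¹·mol) · (m⁴·cd⁻²) = m⁴·s⁻¹·mol·cd⁻².

m⁴·s⁻¹·mol·cd⁻²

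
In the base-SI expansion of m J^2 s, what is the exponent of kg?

J = N·m (work = force × distance),
    = kg·m²·s⁻².
So J² = kg²·m⁴·s⁻⁴.
Combining: m·J²·s = m · (kg²·m⁴·s⁻⁴) · s = kg²·m⁵·s⁻³.
The exponent of kg is 2.

2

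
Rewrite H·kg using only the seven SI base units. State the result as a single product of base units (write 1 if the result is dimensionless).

kg²·m²·s⁻²·A⁻²

H = Wb/A (inductance = flux per current),
    = kg·m²·s⁻²·A⁻².
Combining: H·kg = (kg·m²·s⁻²·A⁻²) · kg = kg²·m²·s⁻²·A⁻².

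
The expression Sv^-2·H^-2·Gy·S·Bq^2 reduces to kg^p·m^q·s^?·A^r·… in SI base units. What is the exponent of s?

7

Sv = J/kg (equivalent dose = energy per mass),
    = m²·s⁻².
So Sv⁻² = m⁻⁴·s⁴.
H = Wb/A (inductance = flux per current),
    = kg·m²·s⁻²·A⁻².
So H⁻² = kg⁻²·m⁻⁴·s⁴·A⁴.
Gy = J/kg (absorbed dose = energy per mass),
    = m²·s⁻².
S = 1/Ω (conductance is reciprocal resistance),
    = kg⁻¹·m⁻²·s³·A².
Bq = 1/s = s⁻¹ (activity is decays per second).
So Bq² = s⁻².
Combining: Sv⁻²·H⁻²·Gy·S·Bq² = (m⁻⁴·s⁴) · (kg⁻²·m⁻⁴·s⁴·A⁴) · (m²·s⁻²) · (kg⁻¹·m⁻²·s³·A²) · s⁻² = kg⁻³·m⁻⁸·s⁷·A⁶.
The exponent of s is 7.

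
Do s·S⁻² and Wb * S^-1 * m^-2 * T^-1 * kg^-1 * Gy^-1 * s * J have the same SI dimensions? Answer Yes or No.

Left side:
  S = kg⁻¹·m⁻²·s³·A².
  So S⁻² = kg²·m⁴·s⁻⁶·A⁻⁴.
  Combining: s·S⁻² = s · (kg²·m⁴·s⁻⁶·A⁻⁴) = kg²·m⁴·s⁻⁵·A⁻⁴.
Right side:
  Wb = kg·m²·s⁻²·A⁻¹.
  S = kg⁻¹·m⁻²·s³·A².
  So S⁻¹ = kg·m²·s⁻³·A⁻².
  T = kg·s⁻²·A⁻¹.
  So T⁻¹ = kg⁻¹·s²·A.
  Gy = m²·s⁻².
  So Gy⁻¹ = m⁻²·s².
  J = kg·m²·s⁻².
  Combining: Wb·S⁻¹·m⁻²·T⁻¹·kg⁻¹·Gy⁻¹·s·J = (kg·m²·s⁻²·A⁻¹) · (kg·m²·s⁻³·A⁻²) · m⁻² · (kg⁻¹·s²·A) · kg⁻¹ · (m⁻²·s²) · s · (kg·m²·s⁻²) = kg·m²·s⁻²·A⁻².
Left is kg²·m⁴·s⁻⁵·A⁻⁴; right is kg·m²·s⁻²·A⁻² — different.

No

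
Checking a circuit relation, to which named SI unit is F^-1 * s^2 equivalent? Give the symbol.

F = kg⁻¹·m⁻²·s⁴·A².
So F⁻¹ = kg·m²·s⁻⁴·A⁻².
Combining: F⁻¹·s² = (kg·m²·s⁻⁴·A⁻²) · s² = kg·m²·s⁻²·A⁻².
kg·m²·s⁻²·A⁻² is the base-SI form of the henry.

H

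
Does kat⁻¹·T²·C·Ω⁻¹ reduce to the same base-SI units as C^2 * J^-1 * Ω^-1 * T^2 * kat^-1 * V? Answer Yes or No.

Yes

Left side:
  kat = s⁻¹·mol.
  So kat⁻¹ = s·mol⁻¹.
  T = kg·s⁻²·A⁻¹.
  So T² = kg²·s⁻⁴·A⁻².
  C = s·A.
  Ω = kg·m²·s⁻³·A⁻².
  So Ω⁻¹ = kg⁻¹·m⁻²·s³·A².
  Combining: kat⁻¹·T²·C·Ω⁻¹ = (s·mol⁻¹) · (kg²·s⁻⁴·A⁻²) · (s·A) · (kg⁻¹·m⁻²·s³·A²) = kg·m⁻²·s·A·mol⁻¹.
Right side:
  C = A·s = s·A (charge = current × time).
  So C² = s²·A².
  J = N·m (work = force × distance),
      = kg·m²·s⁻².
  So J⁻¹ = kg⁻¹·m⁻²·s².
  Ω = V/A (resistance = voltage per current),
      = kg·m²·s⁻³·A⁻².
  So Ω⁻¹ = kg⁻¹·m⁻²·s³·A².
  T = Wb/m² (flux density = flux per area),
      = kg·s⁻²·A⁻¹.
  So T² = kg²·s⁻⁴·A⁻².
  kat = mol/s = s⁻¹·mol (catalytic activity).
  So kat⁻¹ = s·mol⁻¹.
  V = W/A (potential = power per current),
      = kg·m²·s⁻³·A⁻¹.
  Combining: C²·J⁻¹·Ω⁻¹·T²·kat⁻¹·V = (s²·A²) · (kg⁻¹·m⁻²·s²) · (kg⁻¹·m⁻²·s³·A²) · (kg²·s⁻⁴·A⁻²) · (s·mol⁻¹) · (kg·m²·s⁻³·A⁻¹) = kg·m⁻²·s·A·mol⁻¹.
Both reduce to kg·m⁻²·s·A·mol⁻¹.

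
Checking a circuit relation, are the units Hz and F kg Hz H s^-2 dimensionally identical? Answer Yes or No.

No

Left side:
  Hz = 1/s = s⁻¹ (frequency is cycles per second).
Right side:
  F = kg⁻¹·m⁻²·s⁴·A².
  Hz = s⁻¹.
  H = kg·m²·s⁻²·A⁻².
  Combining: F·kg·Hz·H·s⁻² = (kg⁻¹·m⁻²·s⁴·A²) · kg · s⁻¹ · (kg·m²·s⁻²·A⁻²) · s⁻² = kg·s⁻¹.
Left is s⁻¹; right is kg·s⁻¹ — different.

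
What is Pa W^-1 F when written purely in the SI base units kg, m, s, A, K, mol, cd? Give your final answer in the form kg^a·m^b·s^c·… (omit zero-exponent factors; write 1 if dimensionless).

kg⁻¹·m⁻⁵·s⁵·A²

Pa = kg·m⁻¹·s⁻².
W = kg·m²·s⁻³.
So W⁻¹ = kg⁻¹·m⁻²·s³.
F = kg⁻¹·m⁻²·s⁴·A².
Combining: Pa·W⁻¹·F = (kg·m⁻¹·s⁻²) · (kg⁻¹·m⁻²·s³) · (kg⁻¹·m⁻²·s⁴·A²) = kg⁻¹·m⁻⁵·s⁵·A².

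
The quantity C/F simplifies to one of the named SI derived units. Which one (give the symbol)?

V

F = C/V (capacitance = charge per voltage),
    = A·s/(kg·m²·s⁻³·A⁻¹) (substituting C and V),
    = kg⁻¹·m⁻²·s⁴·A².
So F⁻¹ = kg·m²·s⁻⁴·A⁻².
C = A·s = s·A (charge = current × time).
Combining: F⁻¹·C = (kg·m²·s⁻⁴·A⁻²) · (s·A) = kg·m²·s⁻³·A⁻¹.
kg·m²·s⁻³·A⁻¹ is the base-SI form of the volt.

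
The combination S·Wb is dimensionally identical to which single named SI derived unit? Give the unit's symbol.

C

S = 1/Ω (conductance is reciprocal resistance),
    = kg⁻¹·m⁻²·s³·A².
Wb = V·s (flux: a volt is a weber per second),
    = kg·m²·s⁻²·A⁻¹.
Combining: S·Wb = (kg⁻¹·m⁻²·s³·A²) · (kg·m²·s⁻²·A⁻¹) = s·A.
s·A is the base-SI form of the coulomb.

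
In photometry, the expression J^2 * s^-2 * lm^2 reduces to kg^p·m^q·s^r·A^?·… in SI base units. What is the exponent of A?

J = N·m (work = force × distance),
    = kg·m²·s⁻².
So J² = kg²·m⁴·s⁻⁴.
lm = cd·sr = cd (luminous flux; sr is dimensionless).
So lm² = cd².
Combining: J²·s⁻²·lm² = (kg²·m⁴·s⁻⁴) · s⁻² · cd² = kg²·m⁴·s⁻⁶·cd².
The exponent of A is 0.

0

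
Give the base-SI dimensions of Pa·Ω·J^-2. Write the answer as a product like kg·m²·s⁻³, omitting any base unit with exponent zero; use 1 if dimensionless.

m⁻³·s⁻¹·A⁻²

Pa = kg·m⁻¹·s⁻².
Ω = kg·m²·s⁻³·A⁻².
J = kg·m²·s⁻².
So J⁻² = kg⁻²·m⁻⁴·s⁴.
Combining: Pa·Ω·J⁻² = (kg·m⁻¹·s⁻²) · (kg·m²·s⁻³·A⁻²) · (kg⁻²·m⁻⁴·s⁴) = m⁻³·s⁻¹·A⁻².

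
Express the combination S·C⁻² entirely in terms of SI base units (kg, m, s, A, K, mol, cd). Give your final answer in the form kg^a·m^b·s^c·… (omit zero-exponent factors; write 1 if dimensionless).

S = 1/Ω (conductance is reciprocal resistance),
    = kg⁻¹·m⁻²·s³·A².
C = A·s = s·A (charge = current × time).
So C⁻² = s⁻²·A⁻².
Combining: S·C⁻² = (kg⁻¹·m⁻²·s³·A²) · (s⁻²·A⁻²) = kg⁻¹·m⁻²·s.

kg⁻¹·m⁻²·s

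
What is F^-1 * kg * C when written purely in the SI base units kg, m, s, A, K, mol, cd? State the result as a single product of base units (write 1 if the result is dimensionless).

kg²·m²·s⁻³·A⁻¹

F = C/V (capacitance = charge per voltage),
    = A·s/(kg·m²·s⁻³·A⁻¹) (substituting C and V),
    = kg⁻¹·m⁻²·s⁴·A².
So F⁻¹ = kg·m²·s⁻⁴·A⁻².
C = A·s = s·A (charge = current × time).
Combining: F⁻¹·kg·C = (kg·m²·s⁻⁴·A⁻²) · kg · (s·A) = kg²·m²·s⁻³·A⁻¹.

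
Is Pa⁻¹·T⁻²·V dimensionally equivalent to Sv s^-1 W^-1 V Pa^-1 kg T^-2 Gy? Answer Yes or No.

No

Left side:
  Pa = N/m² (pressure = force per area),
      = kg·m⁻¹·s⁻².
  So Pa⁻¹ = kg⁻¹·m·s².
  T = Wb/m² (flux density = flux per area),
      = kg·s⁻²·A⁻¹.
  So T⁻² = kg⁻²·s⁴·A².
  V = W/A (potential = power per current),
      = kg·m²·s⁻³·A⁻¹.
  Combining: Pa⁻¹·T⁻²·V = (kg⁻¹·m·s²) · (kg⁻²·s⁴·A²) · (kg·m²·s⁻³·A⁻¹) = kg⁻²·m³·s³·A.
Right side:
  Sv = m²·s⁻².
  W = kg·m²·s⁻³.
  So W⁻¹ = kg⁻¹·m⁻²·s³.
  V = kg·m²·s⁻³·A⁻¹.
  Pa = kg·m⁻¹·s⁻².
  So Pa⁻¹ = kg⁻¹·m·s².
  T = kg·s⁻²·A⁻¹.
  So T⁻² = kg⁻²·s⁴·A².
  Gy = m²·s⁻².
  Combining: Sv·s⁻¹·W⁻¹·V·Pa⁻¹·kg·T⁻²·Gy = (m²·s⁻²) · s⁻¹ · (kg⁻¹·m⁻²·s³) · (kg·m²·s⁻³·A⁻¹) · (kg⁻¹·m·s²) · kg · (kg⁻²·s⁴·A²) · (m²·s⁻²) = kg⁻²·m⁵·s·A.
Left is kg⁻²·m³·s³·A; right is kg⁻²·m⁵·s·A — different.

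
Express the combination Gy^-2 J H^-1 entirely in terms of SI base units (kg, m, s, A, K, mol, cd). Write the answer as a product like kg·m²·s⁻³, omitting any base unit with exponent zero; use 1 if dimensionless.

Gy = J/kg (absorbed dose = energy per mass),
    = m²·s⁻².
So Gy⁻² = m⁻⁴·s⁴.
J = N·m (work = force × distance),
    = kg·m²·s⁻².
H = Wb/A (inductance = flux per current),
    = kg·m²·s⁻²·A⁻².
So H⁻¹ = kg⁻¹·m⁻²·s²·A².
Combining: Gy⁻²·J·H⁻¹ = (m⁻⁴·s⁴) · (kg·m²·s⁻²) · (kg⁻¹·m⁻²·s²·A²) = m⁻⁴·s⁴·A².

m⁻⁴·s⁴·A²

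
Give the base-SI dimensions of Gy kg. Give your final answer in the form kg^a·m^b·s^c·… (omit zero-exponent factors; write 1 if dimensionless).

Gy = J/kg (absorbed dose = energy per mass),
    = m²·s⁻².
Combining: Gy·kg = (m²·s⁻²) · kg = kg·m²·s⁻².

kg·m²·s⁻²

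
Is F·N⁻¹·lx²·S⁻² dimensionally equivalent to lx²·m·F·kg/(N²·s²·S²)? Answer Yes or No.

Yes

Left side:
  F = C/V (capacitance = charge per voltage),
      = A·s/(kg·m²·s⁻³·A⁻¹) (substituting C and V),
      = kg⁻¹·m⁻²·s⁴·A².
  N = kg·m/s² = kg·m·s⁻² (force = mass × acceleration).
  So N⁻¹ = kg⁻¹·m⁻¹·s².
  lx = lm/m² (illuminance = luminous flux per area),
      = m⁻²·cd.
  So lx² = m⁻⁴·cd².
  S = 1/Ω (conductance is reciprocal resistance),
      = kg⁻¹·m⁻²·s³·A².
  So S⁻² = kg²·m⁴·s⁻⁶·A⁻⁴.
  Combining: F·N⁻¹·lx²·S⁻² = (kg⁻¹·m⁻²·s⁴·A²) · (kg⁻¹·m⁻¹·s²) · (m⁻⁴·cd²) · (kg²·m⁴·s⁻⁶·A⁻⁴) = m⁻³·A⁻²·cd².
Right side:
  lx = lm/m² (illuminance = luminous flux per area),
      = m⁻²·cd.
  So lx² = m⁻⁴·cd².
  N = kg·m/s² = kg·m·s⁻² (force = mass × acceleration).
  So N⁻² = kg⁻²·m⁻²·s⁴.
  S = 1/Ω (conductance is reciprocal resistance),
      = kg⁻¹·m⁻²·s³·A².
  So S⁻² = kg²·m⁴·s⁻⁶·A⁻⁴.
  F = C/V (capacitance = charge per voltage),
      = A·s/(kg·m²·s⁻³·A⁻¹) (substituting C and V),
      = kg⁻¹·m⁻²·s⁴·A².
  Combining: lx²·m·N⁻²·s⁻²·S⁻²·F·kg = (m⁻⁴·cd²) · m · (kg⁻²·m⁻²·s⁴) · s⁻² · (kg²·m⁴·s⁻⁶·A⁻⁴) · (kg⁻¹·m⁻²·s⁴·A²) · kg = m⁻³·A⁻²·cd².
Both reduce to m⁻³·A⁻²·cd².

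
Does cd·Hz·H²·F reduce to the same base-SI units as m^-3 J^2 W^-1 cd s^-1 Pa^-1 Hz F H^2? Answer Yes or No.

Yes

Left side:
  Hz = s⁻¹.
  H = kg·m²·s⁻²·A⁻².
  So H² = kg²·m⁴·s⁻⁴·A⁻⁴.
  F = kg⁻¹·m⁻²·s⁴·A².
  Combining: cd·Hz·H²·F = cd · s⁻¹ · (kg²·m⁴·s⁻⁴·A⁻⁴) · (kg⁻¹·m⁻²·s⁴·A²) = kg·m²·s⁻¹·A⁻²·cd.
Right side:
  J = N·m (work = force × distance),
      = kg·m²·s⁻².
  So J² = kg²·m⁴·s⁻⁴.
  W = J/s (power = energy per time),
      = kg·m²·s⁻³.
  So W⁻¹ = kg⁻¹·m⁻²·s³.
  Pa = N/m² (pressure = force per area),
      = kg·m⁻¹·s⁻².
  So Pa⁻¹ = kg⁻¹·m·s².
  Hz = 1/s = s⁻¹ (frequency is cycles per second).
  F = C/V (capacitance = charge per voltage),
      = A·s/(kg·m²·s⁻³·A⁻¹) (substituting C and V),
      = kg⁻¹·m⁻²·s⁴·A².
  H = Wb/A (inductance = flux per current),
      = kg·m²·s⁻²·A⁻².
  So H² = kg²·m⁴·s⁻⁴·A⁻⁴.
  Combining: m⁻³·J²·W⁻¹·cd·s⁻¹·Pa⁻¹·Hz·F·H² = m⁻³ · (kg²·m⁴·s⁻⁴) · (kg⁻¹·m⁻²·s³) · cd · s⁻¹ · (kg⁻¹·m·s²) · s⁻¹ · (kg⁻¹·m⁻²·s⁴·A²) · (kg²·m⁴·s⁻⁴·A⁻⁴) = kg·m²·s⁻¹·A⁻²·cd.
Both reduce to kg·m²·s⁻¹·A⁻²·cd.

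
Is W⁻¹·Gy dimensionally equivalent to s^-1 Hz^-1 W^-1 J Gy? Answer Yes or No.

No

Left side:
  W = J/s (power = energy per time),
      = kg·m²·s⁻³.
  So W⁻¹ = kg⁻¹·m⁻²·s³.
  Gy = J/kg (absorbed dose = energy per mass),
      = m²·s⁻².
  Combining: W⁻¹·Gy = (kg⁻¹·m⁻²·s³) · (m²·s⁻²) = kg⁻¹·s.
Right side:
  Hz = 1/s = s⁻¹ (frequency is cycles per second).
  So Hz⁻¹ = s.
  W = J/s (power = energy per time),
      = kg·m²·s⁻³.
  So W⁻¹ = kg⁻¹·m⁻²·s³.
  J = N·m (work = force × distance),
      = kg·m²·s⁻².
  Gy = J/kg (absorbed dose = energy per mass),
      = m²·s⁻².
  Combining: s⁻¹·Hz⁻¹·W⁻¹·J·Gy = s⁻¹ · s · (kg⁻¹·m⁻²·s³) · (kg·m²·s⁻²) · (m²·s⁻²) = m²·s⁻¹.
Left is kg⁻¹·s; right is m²·s⁻¹ — different.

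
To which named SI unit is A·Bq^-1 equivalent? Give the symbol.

Bq = 1/s = s⁻¹ (activity is decays per second).
So Bq⁻¹ = s.
Combining: A·Bq⁻¹ = A · s = s·A.
s·A is the base-SI form of the coulomb.

C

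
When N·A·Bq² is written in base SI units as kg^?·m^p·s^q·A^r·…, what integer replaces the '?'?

N = kg·m·s⁻².
Bq = s⁻¹.
So Bq² = s⁻².
Combining: N·A·Bq² = (kg·m·s⁻²) · A · s⁻² = kg·m·s⁻⁴·A.
The exponent of kg is 1.

1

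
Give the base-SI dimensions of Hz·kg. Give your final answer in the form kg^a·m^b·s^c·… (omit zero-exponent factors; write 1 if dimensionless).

kg·s⁻¹

Hz = s⁻¹.
Combining: Hz·kg = s⁻¹ · kg = kg·s⁻¹.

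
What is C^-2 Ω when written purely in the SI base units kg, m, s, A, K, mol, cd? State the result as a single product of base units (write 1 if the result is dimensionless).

kg·m²·s⁻⁵·A⁻⁴

C = s·A.
So C⁻² = s⁻²·A⁻².
Ω = kg·m²·s⁻³·A⁻².
Combining: C⁻²·Ω = (s⁻²·A⁻²) · (kg·m²·s⁻³·A⁻²) = kg·m²·s⁻⁵·A⁻⁴.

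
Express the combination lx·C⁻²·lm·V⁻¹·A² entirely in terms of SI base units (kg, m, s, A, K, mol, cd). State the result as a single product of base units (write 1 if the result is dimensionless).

lx = lm/m² (illuminance = luminous flux per area),
    = m⁻²·cd.
C = A·s = s·A (charge = current × time).
So C⁻² = s⁻²·A⁻².
lm = cd·sr = cd (luminous flux; sr is dimensionless).
V = W/A (potential = power per current),
    = kg·m²·s⁻³·A⁻¹.
So V⁻¹ = kg⁻¹·m⁻²·s³·A.
Combining: lx·C⁻²·lm·V⁻¹·A² = (m⁻²·cd) · (s⁻²·A⁻²) · cd · (kg⁻¹·m⁻²·s³·A) · A² = kg⁻¹·m⁻⁴·s·A·cd².

kg⁻¹·m⁻⁴·s·A·cd²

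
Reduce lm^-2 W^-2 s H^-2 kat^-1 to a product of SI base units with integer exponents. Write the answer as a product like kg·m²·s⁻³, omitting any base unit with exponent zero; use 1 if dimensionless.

lm = cd·sr = cd (luminous flux; sr is dimensionless).
So lm⁻² = cd⁻².
W = J/s (power = energy per time),
    = kg·m²·s⁻³.
So W⁻² = kg⁻²·m⁻⁴·s⁶.
H = Wb/A (inductance = flux per current),
    = kg·m²·s⁻²·A⁻².
So H⁻² = kg⁻²·m⁻⁴·s⁴·A⁴.
kat = mol/s = s⁻¹·mol (catalytic activity).
So kat⁻¹ = s·mol⁻¹.
Combining: lm⁻²·W⁻²·s·H⁻²·kat⁻¹ = cd⁻² · (kg⁻²·m⁻⁴·s⁶) · s · (kg⁻²·m⁻⁴·s⁴·A⁴) · (s·mol⁻¹) = kg⁻⁴·m⁻⁸·s¹²·A⁴·mol⁻¹·cd⁻².

kg⁻⁴·m⁻⁸·s¹²·A⁴·mol⁻¹·cd⁻²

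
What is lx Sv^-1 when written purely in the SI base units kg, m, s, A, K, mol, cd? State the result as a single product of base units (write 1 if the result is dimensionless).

lx = lm/m² (illuminance = luminous flux per area),
    = m⁻²·cd.
Sv = J/kg (equivalent dose = energy per mass),
    = m²·s⁻².
So Sv⁻¹ = m⁻²·s².
Combining: lx·Sv⁻¹ = (m⁻²·cd) · (m⁻²·s²) = m⁻⁴·s²·cd.

m⁻⁴·s²·cd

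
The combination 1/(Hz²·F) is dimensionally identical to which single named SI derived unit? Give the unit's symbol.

Hz = 1/s = s⁻¹ (frequency is cycles per second).
So Hz⁻² = s².
F = C/V (capacitance = charge per voltage),
    = A·s/(kg·m²·s⁻³·A⁻¹) (substituting C and V),
    = kg⁻¹·m⁻²·s⁴·A².
So F⁻¹ = kg·m²·s⁻⁴·A⁻².
Combining: Hz⁻²·F⁻¹ = s² · (kg·m²·s⁻⁴·A⁻²) = kg·m²·s⁻²·A⁻².
kg·m²·s⁻²·A⁻² is the base-SI form of the henry.

H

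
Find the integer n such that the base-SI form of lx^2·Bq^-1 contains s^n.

1

lx = m⁻²·cd.
So lx² = m⁻⁴·cd².
Bq = s⁻¹.
So Bq⁻¹ = s.
Combining: lx²·Bq⁻¹ = (m⁻⁴·cd²) · s = m⁻⁴·s·cd².
The exponent of s is 1.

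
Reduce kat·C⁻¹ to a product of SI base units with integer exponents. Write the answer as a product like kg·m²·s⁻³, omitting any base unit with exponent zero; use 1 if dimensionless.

kat = s⁻¹·mol.
C = s·A.
So C⁻¹ = s⁻¹·A⁻¹.
Combining: kat·C⁻¹ = (s⁻¹·mol) · (s⁻¹·A⁻¹) = s⁻²·A⁻¹·mol.

s⁻²·A⁻¹·mol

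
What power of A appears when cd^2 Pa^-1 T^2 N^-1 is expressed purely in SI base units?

Pa = N/m² (pressure = force per area),
    = kg·m⁻¹·s⁻².
So Pa⁻¹ = kg⁻¹·m·s².
T = Wb/m² (flux density = flux per area),
    = kg·s⁻²·A⁻¹.
So T² = kg²·s⁻⁴·A⁻².
N = kg·m/s² = kg·m·s⁻² (force = mass × acceleration).
So N⁻¹ = kg⁻¹·m⁻¹·s².
Combining: cd²·Pa⁻¹·T²·N⁻¹ = cd² · (kg⁻¹·m·s²) · (kg²·s⁻⁴·A⁻²) · (kg⁻¹·m⁻¹·s²) = A⁻²·cd².
The exponent of A is -2.

-2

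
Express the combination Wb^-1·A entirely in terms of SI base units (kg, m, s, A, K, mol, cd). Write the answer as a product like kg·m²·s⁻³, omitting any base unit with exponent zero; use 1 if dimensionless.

Wb = V·s (flux: a volt is a weber per second),
    = kg·m²·s⁻²·A⁻¹.
So Wb⁻¹ = kg⁻¹·m⁻²·s²·A.
Combining: Wb⁻¹·A = (kg⁻¹·m⁻²·s²·A) · A = kg⁻¹·m⁻²·s²·A².

kg⁻¹·m⁻²·s²·A²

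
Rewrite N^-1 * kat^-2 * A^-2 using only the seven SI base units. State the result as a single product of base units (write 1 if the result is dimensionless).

N = kg·m·s⁻².
So N⁻¹ = kg⁻¹·m⁻¹·s².
kat = s⁻¹·mol.
So kat⁻² = s²·mol⁻².
Combining: N⁻¹·kat⁻²·A⁻² = (kg⁻¹·m⁻¹·s²) · (s²·mol⁻²) · A⁻² = kg⁻¹·m⁻¹·s⁴·A⁻²·mol⁻².

kg⁻¹·m⁻¹·s⁴·A⁻²·mol⁻²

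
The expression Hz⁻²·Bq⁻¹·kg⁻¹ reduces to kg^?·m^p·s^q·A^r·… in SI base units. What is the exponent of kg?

Hz = 1/s = s⁻¹ (frequency is cycles per second).
So Hz⁻² = s².
Bq = 1/s = s⁻¹ (activity is decays per second).
So Bq⁻¹ = s.
Combining: Hz⁻²·Bq⁻¹·kg⁻¹ = s² · s · kg⁻¹ = kg⁻¹·s³.
The exponent of kg is -1.

-1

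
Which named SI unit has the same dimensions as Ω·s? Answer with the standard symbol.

Ω = V/A (resistance = voltage per current),
    = kg·m²·s⁻³·A⁻².
Combining: Ω·s = (kg·m²·s⁻³·A⁻²) · s = kg·m²·s⁻²·A⁻².
kg·m²·s⁻²·A⁻² is the base-SI form of the henry.

H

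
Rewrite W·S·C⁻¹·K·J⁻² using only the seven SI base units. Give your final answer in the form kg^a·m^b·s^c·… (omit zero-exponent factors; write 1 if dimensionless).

kg⁻²·m⁻⁴·s³·A·K

W = kg·m²·s⁻³.
S = kg⁻¹·m⁻²·s³·A².
C = s·A.
So C⁻¹ = s⁻¹·A⁻¹.
J = kg·m²·s⁻².
So J⁻² = kg⁻²·m⁻⁴·s⁴.
Combining: W·S·C⁻¹·K·J⁻² = (kg·m²·s⁻³) · (kg⁻¹·m⁻²·s³·A²) · (s⁻¹·A⁻¹) · K · (kg⁻²·m⁻⁴·s⁴) = kg⁻²·m⁻⁴·s³·A·K.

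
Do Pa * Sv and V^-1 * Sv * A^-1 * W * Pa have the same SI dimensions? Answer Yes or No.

Left side:
  Pa = N/m² (pressure = force per area),
      = kg·m⁻¹·s⁻².
  Sv = J/kg (equivalent dose = energy per mass),
      = m²·s⁻².
  Combining: Pa·Sv = (kg·m⁻¹·s⁻²) · (m²·s⁻²) = kg·m·s⁻⁴.
Right side:
  V = W/A (potential = power per current),
      = kg·m²·s⁻³·A⁻¹.
  So V⁻¹ = kg⁻¹·m⁻²·s³·A.
  Sv = J/kg (equivalent dose = energy per mass),
      = m²·s⁻².
  W = J/s (power = energy per time),
      = kg·m²·s⁻³.
  Pa = N/m² (pressure = force per area),
      = kg·m⁻¹·s⁻².
  Combining: V⁻¹·Sv·A⁻¹·W·Pa = (kg⁻¹·m⁻²·s³·A) · (m²·s⁻²) · A⁻¹ · (kg·m²·s⁻³) · (kg·m⁻¹·s⁻²) = kg·m·s⁻⁴.
Both reduce to kg·m·s⁻⁴.

Yes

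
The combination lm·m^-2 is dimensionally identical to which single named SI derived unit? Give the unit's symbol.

lm = cd.
Combining: lm·m⁻² = cd · m⁻² = m⁻²·cd.
m⁻²·cd is the base-SI form of the lux.

lx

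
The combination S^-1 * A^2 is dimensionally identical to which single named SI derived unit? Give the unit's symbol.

W

S = 1/Ω (conductance is reciprocal resistance),
    = kg⁻¹·m⁻²·s³·A².
So S⁻¹ = kg·m²·s⁻³·A⁻².
Combining: S⁻¹·A² = (kg·m²·s⁻³·A⁻²) · A² = kg·m²·s⁻³.
kg·m²·s⁻³ is the base-SI form of the watt.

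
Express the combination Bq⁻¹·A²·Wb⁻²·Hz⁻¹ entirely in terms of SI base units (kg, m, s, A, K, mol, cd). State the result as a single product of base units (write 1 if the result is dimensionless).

kg⁻²·m⁻⁴·s⁶·A⁴

Bq = s⁻¹.
So Bq⁻¹ = s.
Wb = kg·m²·s⁻²·A⁻¹.
So Wb⁻² = kg⁻²·m⁻⁴·s⁴·A².
Hz = s⁻¹.
So Hz⁻¹ = s.
Combining: Bq⁻¹·A²·Wb⁻²·Hz⁻¹ = s · A² · (kg⁻²·m⁻⁴·s⁴·A²) · s = kg⁻²·m⁻⁴·s⁶·A⁴.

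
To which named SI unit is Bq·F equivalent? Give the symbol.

Bq = s⁻¹.
F = kg⁻¹·m⁻²·s⁴·A².
Combining: Bq·F = s⁻¹ · (kg⁻¹·m⁻²·s⁴·A²) = kg⁻¹·m⁻²·s³·A².
kg⁻¹·m⁻²·s³·A² is the base-SI form of the siemens.

S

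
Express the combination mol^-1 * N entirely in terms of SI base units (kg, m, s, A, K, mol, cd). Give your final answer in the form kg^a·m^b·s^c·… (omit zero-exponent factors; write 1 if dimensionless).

N = kg·m/s² = kg·m·s⁻² (force = mass × acceleration).
Combining: mol⁻¹·N = mol⁻¹ · (kg·m·s⁻²) = kg·m·s⁻²·mol⁻¹.

kg·m·s⁻²·mol⁻¹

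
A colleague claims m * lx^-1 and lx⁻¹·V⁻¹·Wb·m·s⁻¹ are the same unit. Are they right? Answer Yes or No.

Yes

Left side:
  lx = lm/m² (illuminance = luminous flux per area),
      = m⁻²·cd.
  So lx⁻¹ = m²·cd⁻¹.
  Combining: m·lx⁻¹ = m · (m²·cd⁻¹) = m³·cd⁻¹.
Right side:
  lx = lm/m² (illuminance = luminous flux per area),
      = m⁻²·cd.
  So lx⁻¹ = m²·cd⁻¹.
  V = W/A (potential = power per current),
      = kg·m²·s⁻³·A⁻¹.
  So V⁻¹ = kg⁻¹·m⁻²·s³·A.
  Wb = V·s (flux: a volt is a weber per second),
      = kg·m²·s⁻²·A⁻¹.
  Combining: lx⁻¹·V⁻¹·Wb·m·s⁻¹ = (m²·cd⁻¹) · (kg⁻¹·m⁻²·s³·A) · (kg·m²·s⁻²·A⁻¹) · m · s⁻¹ = m³·cd⁻¹.
Both reduce to m³·cd⁻¹.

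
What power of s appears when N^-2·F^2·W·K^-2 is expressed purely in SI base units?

9

N = kg·m·s⁻².
So N⁻² = kg⁻²·m⁻²·s⁴.
F = kg⁻¹·m⁻²·s⁴·A².
So F² = kg⁻²·m⁻⁴·s⁸·A⁴.
W = kg·m²·s⁻³.
Combining: N⁻²·F²·W·K⁻² = (kg⁻²·m⁻²·s⁴) · (kg⁻²·m⁻⁴·s⁸·A⁴) · (kg·m²·s⁻³) · K⁻² = kg⁻³·m⁻⁴·s⁹·A⁴·K⁻².
The exponent of s is 9.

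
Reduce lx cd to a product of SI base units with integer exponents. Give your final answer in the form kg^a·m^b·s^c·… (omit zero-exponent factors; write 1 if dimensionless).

lx = lm/m² (illuminance = luminous flux per area),
    = m⁻²·cd.
Combining: lx·cd = (m⁻²·cd) · cd = m⁻²·cd².

m⁻²·cd²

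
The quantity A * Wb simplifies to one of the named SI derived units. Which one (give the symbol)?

Wb = V·s (flux: a volt is a weber per second),
    = kg·m²·s⁻²·A⁻¹.
Combining: A·Wb = A · (kg·m²·s⁻²·A⁻¹) = kg·m²·s⁻².
kg·m²·s⁻² is the base-SI form of the joule.

J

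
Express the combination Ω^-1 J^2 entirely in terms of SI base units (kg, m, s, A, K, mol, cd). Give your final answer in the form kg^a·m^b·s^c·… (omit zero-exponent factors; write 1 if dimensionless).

kg·m²·s⁻¹·A²

Ω = kg·m²·s⁻³·A⁻².
So Ω⁻¹ = kg⁻¹·m⁻²·s³·A².
J = kg·m²·s⁻².
So J² = kg²·m⁴·s⁻⁴.
Combining: Ω⁻¹·J² = (kg⁻¹·m⁻²·s³·A²) · (kg²·m⁴·s⁻⁴) = kg·m²·s⁻¹·A².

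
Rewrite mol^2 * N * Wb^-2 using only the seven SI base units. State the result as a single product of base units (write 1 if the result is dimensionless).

kg⁻¹·m⁻³·s²·A²·mol²

N = kg·m/s² = kg·m·s⁻² (force = mass × acceleration).
Wb = V·s (flux: a volt is a weber per second),
    = kg·m²·s⁻²·A⁻¹.
So Wb⁻² = kg⁻²·m⁻⁴·s⁴·A².
Combining: mol²·N·Wb⁻² = mol² · (kg·m·s⁻²) · (kg⁻²·m⁻⁴·s⁴·A²) = kg⁻¹·m⁻³·s²·A²·mol².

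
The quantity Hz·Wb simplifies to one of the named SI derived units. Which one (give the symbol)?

V

Hz = s⁻¹.
Wb = kg·m²·s⁻²·A⁻¹.
Combining: Hz·Wb = s⁻¹ · (kg·m²·s⁻²·A⁻¹) = kg·m²·s⁻³·A⁻¹.
kg·m²·s⁻³·A⁻¹ is the base-SI form of the volt.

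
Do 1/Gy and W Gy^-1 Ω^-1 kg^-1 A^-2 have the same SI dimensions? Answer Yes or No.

Left side:
  Gy = m²·s⁻².
  So Gy⁻¹ = m⁻²·s².
Right side:
  W = kg·m²·s⁻³.
  Gy = m²·s⁻².
  So Gy⁻¹ = m⁻²·s².
  Ω = kg·m²·s⁻³·A⁻².
  So Ω⁻¹ = kg⁻¹·m⁻²·s³·A².
  Combining: W·Gy⁻¹·Ω⁻¹·kg⁻¹·A⁻² = (kg·m²·s⁻³) · (m⁻²·s²) · (kg⁻¹·m⁻²·s³·A²) · kg⁻¹ · A⁻² = kg⁻¹·m⁻²·s².
Left is m⁻²·s²; right is kg⁻¹·m⁻²·s² — different.

No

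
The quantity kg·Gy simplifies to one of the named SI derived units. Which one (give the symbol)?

J

Gy = J/kg (absorbed dose = energy per mass),
    = m²·s⁻².
Combining: kg·Gy = kg · (m²·s⁻²) = kg·m²·s⁻².
kg·m²·s⁻² is the base-SI form of the joule.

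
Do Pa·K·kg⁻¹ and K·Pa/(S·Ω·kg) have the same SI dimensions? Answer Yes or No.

Yes

Left side:
  Pa = kg·m⁻¹·s⁻².
  Combining: Pa·K·kg⁻¹ = (kg·m⁻¹·s⁻²) · K · kg⁻¹ = m⁻¹·s⁻²·K.
Right side:
  S = kg⁻¹·m⁻²·s³·A².
  So S⁻¹ = kg·m²·s⁻³·A⁻².
  Ω = kg·m²·s⁻³·A⁻².
  So Ω⁻¹ = kg⁻¹·m⁻²·s³·A².
  Pa = kg·m⁻¹·s⁻².
  Combining: K·S⁻¹·Ω⁻¹·Pa·kg⁻¹ = K · (kg·m²·s⁻³·A⁻²) · (kg⁻¹·m⁻²·s³·A²) · (kg·m⁻¹·s⁻²) · kg⁻¹ = m⁻¹·s⁻²·K.
Both reduce to m⁻¹·s⁻²·K.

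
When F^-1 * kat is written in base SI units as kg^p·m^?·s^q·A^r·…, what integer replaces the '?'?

2

F = kg⁻¹·m⁻²·s⁴·A².
So F⁻¹ = kg·m²·s⁻⁴·A⁻².
kat = s⁻¹·mol.
Combining: F⁻¹·kat = (kg·m²·s⁻⁴·A⁻²) · (s⁻¹·mol) = kg·m²·s⁻⁵·A⁻²·mol.
The exponent of m is 2.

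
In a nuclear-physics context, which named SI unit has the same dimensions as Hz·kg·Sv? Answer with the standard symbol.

W

Hz = s⁻¹.
Sv = m²·s⁻².
Combining: Hz·kg·Sv = s⁻¹ · kg · (m²·s⁻²) = kg·m²·s⁻³.
kg·m²·s⁻³ is the base-SI form of the watt.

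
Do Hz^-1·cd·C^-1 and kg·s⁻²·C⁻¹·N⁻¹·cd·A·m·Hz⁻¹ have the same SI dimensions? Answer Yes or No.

No

Left side:
  Hz = 1/s = s⁻¹ (frequency is cycles per second).
  So Hz⁻¹ = s.
  C = A·s = s·A (charge = current × time).
  So C⁻¹ = s⁻¹·A⁻¹.
  Combining: Hz⁻¹·cd·C⁻¹ = s · cd · (s⁻¹·A⁻¹) = A⁻¹·cd.
Right side:
  C = A·s = s·A (charge = current × time).
  So C⁻¹ = s⁻¹·A⁻¹.
  N = kg·m/s² = kg·m·s⁻² (force = mass × acceleration).
  So N⁻¹ = kg⁻¹·m⁻¹·s².
  Hz = 1/s = s⁻¹ (frequency is cycles per second).
  So Hz⁻¹ = s.
  Combining: kg·s⁻²·C⁻¹·N⁻¹·cd·A·m·Hz⁻¹ = kg · s⁻² · (s⁻¹·A⁻¹) · (kg⁻¹·m⁻¹·s²) · cd · A · m · s = cd.
Left is A⁻¹·cd; right is cd — different.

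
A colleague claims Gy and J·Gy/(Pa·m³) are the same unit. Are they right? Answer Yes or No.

Left side:
  Gy = J/kg (absorbed dose = energy per mass),
      = m²·s⁻².
Right side:
  Pa = kg·m⁻¹·s⁻².
  So Pa⁻¹ = kg⁻¹·m·s².
  J = kg·m²·s⁻².
  Gy = m²·s⁻².
  Combining: Pa⁻¹·m⁻³·J·Gy = (kg⁻¹·m·s²) · m⁻³ · (kg·m²·s⁻²) · (m²·s⁻²) = m²·s⁻².
Both reduce to m²·s⁻².

Yes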